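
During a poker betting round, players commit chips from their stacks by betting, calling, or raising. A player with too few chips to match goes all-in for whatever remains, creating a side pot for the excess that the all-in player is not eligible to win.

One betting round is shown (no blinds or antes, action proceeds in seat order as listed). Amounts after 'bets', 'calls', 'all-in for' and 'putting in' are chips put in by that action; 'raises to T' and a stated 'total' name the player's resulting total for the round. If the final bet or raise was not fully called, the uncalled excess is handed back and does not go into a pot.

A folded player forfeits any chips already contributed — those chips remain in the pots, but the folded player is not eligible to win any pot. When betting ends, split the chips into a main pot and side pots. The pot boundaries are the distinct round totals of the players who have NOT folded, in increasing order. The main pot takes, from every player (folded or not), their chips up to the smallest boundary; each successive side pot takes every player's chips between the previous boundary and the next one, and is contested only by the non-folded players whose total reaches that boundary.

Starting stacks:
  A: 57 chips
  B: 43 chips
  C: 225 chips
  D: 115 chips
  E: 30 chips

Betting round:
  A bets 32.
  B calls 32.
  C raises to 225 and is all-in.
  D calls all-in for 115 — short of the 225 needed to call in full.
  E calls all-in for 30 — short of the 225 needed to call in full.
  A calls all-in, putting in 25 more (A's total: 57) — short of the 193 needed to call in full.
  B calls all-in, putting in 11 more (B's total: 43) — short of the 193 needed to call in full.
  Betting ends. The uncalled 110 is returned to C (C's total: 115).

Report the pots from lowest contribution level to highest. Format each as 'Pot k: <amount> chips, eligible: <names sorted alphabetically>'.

Pot 1: 150 chips, eligible: A, B, C, D, E
Pot 2: 52 chips, eligible: A, B, C, D
Pot 3: 42 chips, eligible: A, C, D
Pot 4: 116 chips, eligible: C, D

Derivation:
Contributions (after 110 returned to C): A=57, B=43, C=115, D=115, E=30
Pot levels (distinct totals of non-folded players): 30, 43, 57, 115
Layer 1-30: 30 each from A, B, C, D, E = 30*5 = 150 chips; eligible A, B, C, D, E
Layer 31-43: 13 each from A, B, C, D = 13*4 = 52 chips; eligible A, B, C, D
Layer 44-57: 14 each from A, C, D = 14*3 = 42 chips; eligible A, C, D
Layer 58-115: 58 each from C, D = 58*2 = 116 chips; eligible C, D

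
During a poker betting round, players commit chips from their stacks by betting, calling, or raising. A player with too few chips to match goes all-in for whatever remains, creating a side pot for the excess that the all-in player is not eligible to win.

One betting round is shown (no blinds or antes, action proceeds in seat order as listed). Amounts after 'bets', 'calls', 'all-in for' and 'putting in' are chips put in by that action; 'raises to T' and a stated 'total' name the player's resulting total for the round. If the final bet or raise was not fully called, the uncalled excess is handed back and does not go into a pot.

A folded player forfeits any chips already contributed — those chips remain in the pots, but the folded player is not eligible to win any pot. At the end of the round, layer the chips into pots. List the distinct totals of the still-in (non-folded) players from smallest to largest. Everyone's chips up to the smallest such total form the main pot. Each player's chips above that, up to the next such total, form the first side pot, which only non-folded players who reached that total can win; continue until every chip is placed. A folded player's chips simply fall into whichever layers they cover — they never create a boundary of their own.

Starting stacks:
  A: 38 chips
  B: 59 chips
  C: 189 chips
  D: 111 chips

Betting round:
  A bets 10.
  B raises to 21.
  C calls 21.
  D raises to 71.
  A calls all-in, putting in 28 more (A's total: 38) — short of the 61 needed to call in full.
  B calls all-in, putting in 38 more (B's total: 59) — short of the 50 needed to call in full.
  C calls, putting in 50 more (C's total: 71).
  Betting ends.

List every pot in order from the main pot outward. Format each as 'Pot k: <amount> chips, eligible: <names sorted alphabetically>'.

Pot 1: 152 chips, eligible: A, B, C, D
Pot 2: 63 chips, eligible: B, C, D
Pot 3: 24 chips, eligible: C, D

Derivation:
Contributions: A=38, B=59, C=71, D=71
Pot levels (distinct totals of non-folded players): 38, 59, 71
Layer 1-38: 38 each from A, B, C, D = 38*4 = 152 chips; eligible A, B, C, D
Layer 39-59: 21 each from B, C, D = 21*3 = 63 chips; eligible B, C, D
Layer 60-71: 12 each from C, D = 12*2 = 24 chips; eligible C, D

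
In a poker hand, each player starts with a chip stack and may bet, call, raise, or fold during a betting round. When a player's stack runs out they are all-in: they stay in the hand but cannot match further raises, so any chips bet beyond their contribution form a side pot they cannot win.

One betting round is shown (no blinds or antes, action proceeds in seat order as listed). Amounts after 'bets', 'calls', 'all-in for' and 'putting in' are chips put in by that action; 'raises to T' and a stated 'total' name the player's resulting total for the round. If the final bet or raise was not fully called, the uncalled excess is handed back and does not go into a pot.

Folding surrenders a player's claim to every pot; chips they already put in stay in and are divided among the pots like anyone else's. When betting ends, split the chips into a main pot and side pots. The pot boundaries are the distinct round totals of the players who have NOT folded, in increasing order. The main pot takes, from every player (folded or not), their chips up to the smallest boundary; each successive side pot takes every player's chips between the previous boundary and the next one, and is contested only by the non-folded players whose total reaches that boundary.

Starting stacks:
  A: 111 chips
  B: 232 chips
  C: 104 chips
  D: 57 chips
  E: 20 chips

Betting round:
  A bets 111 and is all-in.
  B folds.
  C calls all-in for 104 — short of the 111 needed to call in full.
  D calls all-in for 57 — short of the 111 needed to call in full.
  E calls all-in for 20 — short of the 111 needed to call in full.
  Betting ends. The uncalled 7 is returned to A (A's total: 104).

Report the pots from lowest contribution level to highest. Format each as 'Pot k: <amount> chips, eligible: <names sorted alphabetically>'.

Pot 1: 80 chips, eligible: A, C, D, E
Pot 2: 111 chips, eligible: A, C, D
Pot 3: 94 chips, eligible: A, C

Derivation:
Contributions (after 7 returned to A): A=104, C=104, D=57, E=20
Folded: B
Pot levels (distinct totals of non-folded players): 20, 57, 104
Layer 1-20: 20 each from A, C, D, E = 20*4 = 80 chips; eligible A, C, D, E
Layer 21-57: 37 each from A, C, D = 37*3 = 111 chips; eligible A, C, D
Layer 58-104: 47 each from A, C = 47*2 = 94 chips; eligible A, C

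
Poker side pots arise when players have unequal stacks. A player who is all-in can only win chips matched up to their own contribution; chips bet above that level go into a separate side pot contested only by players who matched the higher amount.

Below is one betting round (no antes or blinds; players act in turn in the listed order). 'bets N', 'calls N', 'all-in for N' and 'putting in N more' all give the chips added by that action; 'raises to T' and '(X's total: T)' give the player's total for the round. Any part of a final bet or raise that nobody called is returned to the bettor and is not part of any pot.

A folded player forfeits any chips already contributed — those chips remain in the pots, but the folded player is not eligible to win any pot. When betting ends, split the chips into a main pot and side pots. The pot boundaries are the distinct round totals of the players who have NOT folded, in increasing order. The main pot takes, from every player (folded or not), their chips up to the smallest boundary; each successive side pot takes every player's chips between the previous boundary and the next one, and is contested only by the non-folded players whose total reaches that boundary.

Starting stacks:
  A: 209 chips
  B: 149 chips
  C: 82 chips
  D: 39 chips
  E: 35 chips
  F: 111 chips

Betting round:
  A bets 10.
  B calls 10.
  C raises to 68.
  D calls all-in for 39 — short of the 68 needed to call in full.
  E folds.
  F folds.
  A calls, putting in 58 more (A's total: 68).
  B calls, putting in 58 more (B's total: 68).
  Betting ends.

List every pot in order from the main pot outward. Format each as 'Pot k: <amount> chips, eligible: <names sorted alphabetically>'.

Contributions: A=68, B=68, C=68, D=39
Folded: E, F
Pot levels (distinct totals of non-folded players): 39, 68
Layer 1-39: 39 each from A, B, C, D = 39*4 = 156 chips; eligible A, B, C, D
Layer 40-68: 29 each from A, B, C = 29*3 = 87 chips; eligible A, B, C

Pot 1: 156 chips, eligible: A, B, C, D
Pot 2: 87 chips, eligible: A, B, C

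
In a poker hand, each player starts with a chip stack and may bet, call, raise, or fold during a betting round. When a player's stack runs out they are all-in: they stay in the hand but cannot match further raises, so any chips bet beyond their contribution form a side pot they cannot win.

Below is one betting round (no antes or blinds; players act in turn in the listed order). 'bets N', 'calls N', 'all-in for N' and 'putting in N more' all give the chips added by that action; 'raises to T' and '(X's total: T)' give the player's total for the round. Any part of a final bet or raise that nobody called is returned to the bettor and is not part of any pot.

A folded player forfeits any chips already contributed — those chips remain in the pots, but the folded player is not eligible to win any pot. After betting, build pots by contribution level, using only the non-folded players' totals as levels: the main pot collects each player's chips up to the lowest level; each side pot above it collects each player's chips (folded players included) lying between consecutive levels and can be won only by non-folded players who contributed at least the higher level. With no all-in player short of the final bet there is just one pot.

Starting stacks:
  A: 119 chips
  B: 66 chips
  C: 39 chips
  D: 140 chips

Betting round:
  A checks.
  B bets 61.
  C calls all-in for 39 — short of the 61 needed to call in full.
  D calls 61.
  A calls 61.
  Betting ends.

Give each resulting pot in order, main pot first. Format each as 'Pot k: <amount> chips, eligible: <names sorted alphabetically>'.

Pot 1: 156 chips, eligible: A, B, C, D
Pot 2: 66 chips, eligible: A, B, D

Derivation:
Contributions: A=61, B=61, C=39, D=61
Pot levels (distinct totals of non-folded players): 39, 61
Layer 1-39: 39 each from A, B, C, D = 39*4 = 156 chips; eligible A, B, C, D
Layer 40-61: 22 each from A, B, D = 22*3 = 66 chips; eligible A, B, D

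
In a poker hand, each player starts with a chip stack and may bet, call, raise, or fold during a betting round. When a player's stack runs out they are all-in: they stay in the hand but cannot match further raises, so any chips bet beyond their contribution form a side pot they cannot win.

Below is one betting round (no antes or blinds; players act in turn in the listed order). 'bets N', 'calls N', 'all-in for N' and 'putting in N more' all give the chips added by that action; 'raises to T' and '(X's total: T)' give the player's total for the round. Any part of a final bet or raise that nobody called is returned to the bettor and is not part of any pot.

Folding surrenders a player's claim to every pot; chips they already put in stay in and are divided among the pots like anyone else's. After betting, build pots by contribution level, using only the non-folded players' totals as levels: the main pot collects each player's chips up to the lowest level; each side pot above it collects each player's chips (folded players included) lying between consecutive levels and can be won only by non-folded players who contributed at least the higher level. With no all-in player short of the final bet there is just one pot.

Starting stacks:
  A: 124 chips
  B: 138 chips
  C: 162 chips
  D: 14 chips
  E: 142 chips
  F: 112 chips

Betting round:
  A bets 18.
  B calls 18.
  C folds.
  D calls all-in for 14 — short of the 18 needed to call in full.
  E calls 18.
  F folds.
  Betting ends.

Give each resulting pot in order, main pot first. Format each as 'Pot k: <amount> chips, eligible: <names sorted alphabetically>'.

Pot 1: 56 chips, eligible: A, B, D, E
Pot 2: 12 chips, eligible: A, B, E

Derivation:
Contributions: A=18, B=18, D=14, E=18
Folded: C, F
Pot levels (distinct totals of non-folded players): 14, 18
Layer 1-14: 14 each from A, B, D, E = 14*4 = 56 chips; eligible A, B, D, E
Layer 15-18: 4 each from A, B, E = 4*3 = 12 chips; eligible A, B, E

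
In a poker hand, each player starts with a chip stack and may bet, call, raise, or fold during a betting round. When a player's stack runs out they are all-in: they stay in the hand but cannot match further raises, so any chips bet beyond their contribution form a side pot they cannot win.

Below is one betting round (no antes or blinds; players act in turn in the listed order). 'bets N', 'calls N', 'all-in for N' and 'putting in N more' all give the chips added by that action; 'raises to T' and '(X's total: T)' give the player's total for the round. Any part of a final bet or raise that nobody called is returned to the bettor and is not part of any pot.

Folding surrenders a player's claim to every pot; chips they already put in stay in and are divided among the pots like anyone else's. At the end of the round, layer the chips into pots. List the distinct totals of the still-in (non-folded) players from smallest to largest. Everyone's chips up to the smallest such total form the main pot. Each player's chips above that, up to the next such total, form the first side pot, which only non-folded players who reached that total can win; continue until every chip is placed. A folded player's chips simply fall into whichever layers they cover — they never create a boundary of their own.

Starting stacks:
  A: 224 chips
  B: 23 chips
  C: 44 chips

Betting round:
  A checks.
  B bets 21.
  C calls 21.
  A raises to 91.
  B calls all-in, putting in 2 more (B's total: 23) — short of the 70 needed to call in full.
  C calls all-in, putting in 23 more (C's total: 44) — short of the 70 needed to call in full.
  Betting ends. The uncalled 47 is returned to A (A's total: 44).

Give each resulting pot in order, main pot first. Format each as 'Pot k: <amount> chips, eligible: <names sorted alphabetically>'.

Contributions (after 47 returned to A): A=44, B=23, C=44
Pot levels (distinct totals of non-folded players): 23, 44
Layer 1-23: 23 each from A, B, C = 23*3 = 69 chips; eligible A, B, C
Layer 24-44: 21 each from A, C = 21*2 = 42 chips; eligible A, C

Pot 1: 69 chips, eligible: A, B, C
Pot 2: 42 chips, eligible: A, C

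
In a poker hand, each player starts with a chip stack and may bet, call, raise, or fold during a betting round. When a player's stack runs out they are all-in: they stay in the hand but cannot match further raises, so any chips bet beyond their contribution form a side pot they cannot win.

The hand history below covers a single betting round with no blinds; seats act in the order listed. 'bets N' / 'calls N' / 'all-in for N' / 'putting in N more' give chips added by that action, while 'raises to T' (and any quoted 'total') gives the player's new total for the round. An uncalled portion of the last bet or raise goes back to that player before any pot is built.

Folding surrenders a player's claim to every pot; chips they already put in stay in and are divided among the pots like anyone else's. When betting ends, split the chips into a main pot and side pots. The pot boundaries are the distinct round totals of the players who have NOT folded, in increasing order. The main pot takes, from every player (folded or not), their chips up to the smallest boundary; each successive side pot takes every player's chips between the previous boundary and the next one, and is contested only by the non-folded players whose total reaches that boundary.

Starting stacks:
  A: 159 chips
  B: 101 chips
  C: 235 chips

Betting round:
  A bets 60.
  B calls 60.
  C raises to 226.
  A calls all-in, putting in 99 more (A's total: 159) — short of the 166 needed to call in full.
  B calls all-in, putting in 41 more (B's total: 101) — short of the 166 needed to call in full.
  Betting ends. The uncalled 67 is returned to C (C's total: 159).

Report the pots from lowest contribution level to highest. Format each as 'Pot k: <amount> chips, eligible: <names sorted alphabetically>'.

Pot 1: 303 chips, eligible: A, B, C
Pot 2: 116 chips, eligible: A, C

Derivation:
Contributions (after 67 returned to C): A=159, B=101, C=159
Pot levels (distinct totals of non-folded players): 101, 159
Layer 1-101: 101 each from A, B, C = 101*3 = 303 chips; eligible A, B, C
Layer 102-159: 58 each from A, C = 58*2 = 116 chips; eligible A, C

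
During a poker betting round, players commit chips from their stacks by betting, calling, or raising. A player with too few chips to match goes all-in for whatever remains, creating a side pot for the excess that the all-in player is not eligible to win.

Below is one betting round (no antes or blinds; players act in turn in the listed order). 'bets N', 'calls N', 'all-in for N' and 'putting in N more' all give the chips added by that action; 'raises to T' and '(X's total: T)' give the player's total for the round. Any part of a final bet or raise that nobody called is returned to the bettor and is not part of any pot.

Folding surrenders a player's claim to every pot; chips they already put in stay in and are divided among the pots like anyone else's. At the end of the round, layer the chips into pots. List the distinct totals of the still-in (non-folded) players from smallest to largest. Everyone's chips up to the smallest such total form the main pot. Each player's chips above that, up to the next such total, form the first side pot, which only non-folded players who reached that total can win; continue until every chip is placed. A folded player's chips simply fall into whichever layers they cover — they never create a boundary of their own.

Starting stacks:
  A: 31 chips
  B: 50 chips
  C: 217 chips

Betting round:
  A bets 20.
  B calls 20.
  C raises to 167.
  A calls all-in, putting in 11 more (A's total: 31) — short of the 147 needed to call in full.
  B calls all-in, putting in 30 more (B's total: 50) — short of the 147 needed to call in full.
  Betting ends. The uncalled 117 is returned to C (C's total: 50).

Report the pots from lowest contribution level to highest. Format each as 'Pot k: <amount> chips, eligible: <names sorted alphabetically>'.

Contributions (after 117 returned to C): A=31, B=50, C=50
Pot levels (distinct totals of non-folded players): 31, 50
Layer 1-31: 31 each from A, B, C = 31*3 = 93 chips; eligible A, B, C
Layer 32-50: 19 each from B, C = 19*2 = 38 chips; eligible B, C

Pot 1: 93 chips, eligible: A, B, C
Pot 2: 38 chips, eligible: B, C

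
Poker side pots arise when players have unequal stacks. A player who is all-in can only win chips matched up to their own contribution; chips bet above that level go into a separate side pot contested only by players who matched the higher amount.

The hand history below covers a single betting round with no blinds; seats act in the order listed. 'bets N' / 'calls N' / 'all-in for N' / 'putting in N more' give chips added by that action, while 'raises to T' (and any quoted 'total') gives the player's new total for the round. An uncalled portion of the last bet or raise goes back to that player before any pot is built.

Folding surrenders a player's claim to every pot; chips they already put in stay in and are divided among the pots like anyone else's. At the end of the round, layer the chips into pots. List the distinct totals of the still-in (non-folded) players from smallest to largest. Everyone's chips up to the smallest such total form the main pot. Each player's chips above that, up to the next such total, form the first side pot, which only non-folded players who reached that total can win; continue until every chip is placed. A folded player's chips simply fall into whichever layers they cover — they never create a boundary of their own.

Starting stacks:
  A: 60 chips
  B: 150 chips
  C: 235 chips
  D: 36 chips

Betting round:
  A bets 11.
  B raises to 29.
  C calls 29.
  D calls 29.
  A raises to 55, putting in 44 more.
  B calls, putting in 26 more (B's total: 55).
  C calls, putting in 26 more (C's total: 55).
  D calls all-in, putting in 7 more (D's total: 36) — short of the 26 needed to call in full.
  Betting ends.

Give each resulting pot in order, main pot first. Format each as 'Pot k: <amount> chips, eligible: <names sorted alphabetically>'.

Contributions: A=55, B=55, C=55, D=36
Pot levels (distinct totals of non-folded players): 36, 55
Layer 1-36: 36 each from A, B, C, D = 36*4 = 144 chips; eligible A, B, C, D
Layer 37-55: 19 each from A, B, C = 19*3 = 57 chips; eligible A, B, C

Pot 1: 144 chips, eligible: A, B, C, D
Pot 2: 57 chips, eligible: A, B, C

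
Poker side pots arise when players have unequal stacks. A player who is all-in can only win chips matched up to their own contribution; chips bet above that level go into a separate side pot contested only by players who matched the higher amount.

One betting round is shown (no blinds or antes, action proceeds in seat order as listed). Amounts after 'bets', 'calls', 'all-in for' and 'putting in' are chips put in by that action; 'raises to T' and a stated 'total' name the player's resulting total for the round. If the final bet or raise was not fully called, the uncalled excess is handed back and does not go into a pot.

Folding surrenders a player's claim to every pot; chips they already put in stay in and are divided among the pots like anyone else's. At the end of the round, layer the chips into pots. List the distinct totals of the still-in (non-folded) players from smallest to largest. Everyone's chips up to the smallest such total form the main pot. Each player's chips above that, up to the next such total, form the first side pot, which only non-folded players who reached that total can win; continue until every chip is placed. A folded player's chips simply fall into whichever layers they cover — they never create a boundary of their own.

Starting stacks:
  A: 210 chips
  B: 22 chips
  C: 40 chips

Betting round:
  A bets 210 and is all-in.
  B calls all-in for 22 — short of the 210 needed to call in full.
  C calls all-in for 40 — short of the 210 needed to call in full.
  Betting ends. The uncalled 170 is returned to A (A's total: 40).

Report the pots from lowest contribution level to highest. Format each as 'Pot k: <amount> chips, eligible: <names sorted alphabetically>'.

Contributions (after 170 returned to A): A=40, B=22, C=40
Pot levels (distinct totals of non-folded players): 22, 40
Layer 1-22: 22 each from A, B, C = 22*3 = 66 chips; eligible A, B, C
Layer 23-40: 18 each from A, C = 18*2 = 36 chips; eligible A, C

Pot 1: 66 chips, eligible: A, B, C
Pot 2: 36 chips, eligible: A, C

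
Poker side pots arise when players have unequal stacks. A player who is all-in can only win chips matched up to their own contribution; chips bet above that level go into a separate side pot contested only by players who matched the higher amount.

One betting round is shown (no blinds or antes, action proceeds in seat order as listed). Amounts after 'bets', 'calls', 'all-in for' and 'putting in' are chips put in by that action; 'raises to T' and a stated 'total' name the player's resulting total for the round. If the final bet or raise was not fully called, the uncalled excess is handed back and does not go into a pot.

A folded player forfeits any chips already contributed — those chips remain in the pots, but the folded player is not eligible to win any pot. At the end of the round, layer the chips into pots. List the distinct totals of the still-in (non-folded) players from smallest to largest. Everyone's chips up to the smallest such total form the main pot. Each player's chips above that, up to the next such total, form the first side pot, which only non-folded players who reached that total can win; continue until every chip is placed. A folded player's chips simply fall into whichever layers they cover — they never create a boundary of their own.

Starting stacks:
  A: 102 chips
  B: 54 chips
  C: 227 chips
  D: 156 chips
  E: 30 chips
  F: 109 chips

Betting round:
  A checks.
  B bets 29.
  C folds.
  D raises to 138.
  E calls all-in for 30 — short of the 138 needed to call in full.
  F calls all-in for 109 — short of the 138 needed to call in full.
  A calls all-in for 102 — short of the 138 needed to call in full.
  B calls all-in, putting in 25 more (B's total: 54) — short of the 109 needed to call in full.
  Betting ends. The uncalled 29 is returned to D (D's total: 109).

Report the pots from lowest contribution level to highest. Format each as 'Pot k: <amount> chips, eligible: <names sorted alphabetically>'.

Pot 1: 150 chips, eligible: A, B, D, E, F
Pot 2: 96 chips, eligible: A, B, D, F
Pot 3: 144 chips, eligible: A, D, F
Pot 4: 14 chips, eligible: D, F

Derivation:
Contributions (after 29 returned to D): A=102, B=54, D=109, E=30, F=109
Folded: C
Pot levels (distinct totals of non-folded players): 30, 54, 102, 109
Layer 1-30: 30 each from A, B, D, E, F = 30*5 = 150 chips; eligible A, B, D, E, F
Layer 31-54: 24 each from A, B, D, F = 24*4 = 96 chips; eligible A, B, D, F
Layer 55-102: 48 each from A, D, F = 48*3 = 144 chips; eligible A, D, F
Layer 103-109: 7 each from D, F = 7*2 = 14 chips; eligible D, F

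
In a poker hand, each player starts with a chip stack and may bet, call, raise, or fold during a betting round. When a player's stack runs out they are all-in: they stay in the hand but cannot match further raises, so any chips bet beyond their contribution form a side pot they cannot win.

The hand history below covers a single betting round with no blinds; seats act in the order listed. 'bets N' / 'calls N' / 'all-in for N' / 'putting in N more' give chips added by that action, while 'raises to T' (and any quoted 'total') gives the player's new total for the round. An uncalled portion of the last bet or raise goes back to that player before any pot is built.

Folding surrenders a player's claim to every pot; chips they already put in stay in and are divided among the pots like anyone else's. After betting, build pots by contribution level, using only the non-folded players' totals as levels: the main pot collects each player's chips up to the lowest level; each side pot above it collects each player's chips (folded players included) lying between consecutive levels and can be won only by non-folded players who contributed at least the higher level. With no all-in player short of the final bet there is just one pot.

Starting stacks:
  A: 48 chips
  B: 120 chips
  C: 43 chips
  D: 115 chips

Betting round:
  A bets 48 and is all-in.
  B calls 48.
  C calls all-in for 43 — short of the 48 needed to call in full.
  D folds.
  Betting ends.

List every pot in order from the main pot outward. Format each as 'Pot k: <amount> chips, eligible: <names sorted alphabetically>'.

Contributions: A=48, B=48, C=43
Folded: D
Pot levels (distinct totals of non-folded players): 43, 48
Layer 1-43: 43 each from A, B, C = 43*3 = 129 chips; eligible A, B, C
Layer 44-48: 5 each from A, B = 5*2 = 10 chips; eligible A, B

Pot 1: 129 chips, eligible: A, B, C
Pot 2: 10 chips, eligible: A, B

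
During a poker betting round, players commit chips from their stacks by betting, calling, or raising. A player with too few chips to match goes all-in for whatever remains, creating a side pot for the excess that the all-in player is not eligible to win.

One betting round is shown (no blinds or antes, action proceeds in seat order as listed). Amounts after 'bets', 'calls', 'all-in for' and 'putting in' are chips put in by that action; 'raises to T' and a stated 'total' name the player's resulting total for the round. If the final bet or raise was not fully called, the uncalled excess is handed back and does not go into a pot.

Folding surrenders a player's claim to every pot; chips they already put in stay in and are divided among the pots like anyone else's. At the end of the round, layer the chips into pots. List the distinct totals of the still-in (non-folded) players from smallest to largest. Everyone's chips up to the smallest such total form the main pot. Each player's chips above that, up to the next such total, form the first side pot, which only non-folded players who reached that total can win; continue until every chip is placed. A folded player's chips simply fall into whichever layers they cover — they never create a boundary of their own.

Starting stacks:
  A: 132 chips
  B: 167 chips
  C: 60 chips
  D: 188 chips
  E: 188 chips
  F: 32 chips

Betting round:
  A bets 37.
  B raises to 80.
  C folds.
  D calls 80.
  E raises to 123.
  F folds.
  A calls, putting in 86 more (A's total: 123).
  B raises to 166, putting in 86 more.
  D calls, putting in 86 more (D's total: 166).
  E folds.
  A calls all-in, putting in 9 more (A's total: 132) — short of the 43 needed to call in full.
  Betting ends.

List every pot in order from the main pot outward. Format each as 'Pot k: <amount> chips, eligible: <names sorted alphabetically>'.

Contributions: A=132, B=166, D=166, E=123
Folded: C, E, F
Pot levels (distinct totals of non-folded players): 132, 166
Layer 1-132: A 132 + B 132 + D 132 + E 123 = 519 chips; eligible A, B, D
Layer 133-166: 34 each from B, D = 34*2 = 68 chips; eligible B, D

Pot 1: 519 chips, eligible: A, B, D
Pot 2: 68 chips, eligible: B, D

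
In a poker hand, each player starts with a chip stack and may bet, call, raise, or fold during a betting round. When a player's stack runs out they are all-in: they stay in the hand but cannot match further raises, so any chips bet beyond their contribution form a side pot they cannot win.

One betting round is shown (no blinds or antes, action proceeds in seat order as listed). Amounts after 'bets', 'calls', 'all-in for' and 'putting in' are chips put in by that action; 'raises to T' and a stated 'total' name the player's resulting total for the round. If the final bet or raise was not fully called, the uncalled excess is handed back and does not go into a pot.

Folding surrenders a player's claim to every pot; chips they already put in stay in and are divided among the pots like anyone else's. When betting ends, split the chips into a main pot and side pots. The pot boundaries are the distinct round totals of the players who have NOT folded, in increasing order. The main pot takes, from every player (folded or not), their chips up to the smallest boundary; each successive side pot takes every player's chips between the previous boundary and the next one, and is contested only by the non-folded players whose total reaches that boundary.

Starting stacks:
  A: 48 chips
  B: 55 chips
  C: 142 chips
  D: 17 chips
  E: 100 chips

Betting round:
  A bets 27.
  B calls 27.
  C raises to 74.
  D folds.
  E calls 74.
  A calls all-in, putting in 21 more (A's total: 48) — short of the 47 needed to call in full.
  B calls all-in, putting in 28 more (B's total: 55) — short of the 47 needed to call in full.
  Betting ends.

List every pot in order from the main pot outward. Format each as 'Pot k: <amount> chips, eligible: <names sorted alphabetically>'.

Pot 1: 192 chips, eligible: A, B, C, E
Pot 2: 21 chips, eligible: B, C, E
Pot 3: 38 chips, eligible: C, E

Derivation:
Contributions: A=48, B=55, C=74, E=74
Folded: D
Pot levels (distinct totals of non-folded players): 48, 55, 74
Layer 1-48: 48 each from A, B, C, E = 48*4 = 192 chips; eligible A, B, C, E
Layer 49-55: 7 each from B, C, E = 7*3 = 21 chips; eligible B, C, E
Layer 56-74: 19 each from C, E = 19*2 = 38 chips; eligible C, E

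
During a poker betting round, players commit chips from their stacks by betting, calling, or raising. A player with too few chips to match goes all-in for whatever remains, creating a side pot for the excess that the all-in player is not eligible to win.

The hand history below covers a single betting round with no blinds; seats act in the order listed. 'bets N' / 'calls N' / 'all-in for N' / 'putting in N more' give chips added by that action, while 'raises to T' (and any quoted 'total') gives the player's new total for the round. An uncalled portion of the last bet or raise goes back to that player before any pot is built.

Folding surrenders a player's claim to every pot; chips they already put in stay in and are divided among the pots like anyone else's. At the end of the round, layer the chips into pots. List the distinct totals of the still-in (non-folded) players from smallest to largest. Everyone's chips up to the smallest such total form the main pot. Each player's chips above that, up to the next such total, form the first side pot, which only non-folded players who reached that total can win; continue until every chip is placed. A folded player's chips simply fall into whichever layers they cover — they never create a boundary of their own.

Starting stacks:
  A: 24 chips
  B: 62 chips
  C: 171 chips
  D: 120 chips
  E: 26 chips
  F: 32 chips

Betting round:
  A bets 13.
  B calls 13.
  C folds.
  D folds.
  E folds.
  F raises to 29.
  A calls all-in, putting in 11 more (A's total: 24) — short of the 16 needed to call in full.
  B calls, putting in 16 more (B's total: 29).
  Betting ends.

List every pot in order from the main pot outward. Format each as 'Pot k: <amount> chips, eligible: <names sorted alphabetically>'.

Pot 1: 72 chips, eligible: A, B, F
Pot 2: 10 chips, eligible: B, F

Derivation:
Contributions: A=24, B=29, F=29
Folded: C, D, E
Pot levels (distinct totals of non-folded players): 24, 29
Layer 1-24: 24 each from A, B, F = 24*3 = 72 chips; eligible A, B, F
Layer 25-29: 5 each from B, F = 5*2 = 10 chips; eligible B, F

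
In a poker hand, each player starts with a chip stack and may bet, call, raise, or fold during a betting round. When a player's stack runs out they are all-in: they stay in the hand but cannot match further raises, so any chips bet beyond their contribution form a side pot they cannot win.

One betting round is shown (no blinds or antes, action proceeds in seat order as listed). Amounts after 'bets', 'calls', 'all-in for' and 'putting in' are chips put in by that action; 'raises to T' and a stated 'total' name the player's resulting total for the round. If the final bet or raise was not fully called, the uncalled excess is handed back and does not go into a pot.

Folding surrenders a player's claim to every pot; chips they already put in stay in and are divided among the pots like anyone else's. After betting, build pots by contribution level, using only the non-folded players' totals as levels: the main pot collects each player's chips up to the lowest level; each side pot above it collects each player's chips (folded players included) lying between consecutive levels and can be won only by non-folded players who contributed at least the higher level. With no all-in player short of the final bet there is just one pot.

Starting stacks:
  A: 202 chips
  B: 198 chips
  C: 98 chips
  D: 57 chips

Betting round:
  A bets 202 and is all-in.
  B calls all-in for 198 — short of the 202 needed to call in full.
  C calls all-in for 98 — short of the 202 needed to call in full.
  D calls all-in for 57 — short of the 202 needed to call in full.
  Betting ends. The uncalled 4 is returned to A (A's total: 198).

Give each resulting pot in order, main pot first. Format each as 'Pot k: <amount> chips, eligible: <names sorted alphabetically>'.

Pot 1: 228 chips, eligible: A, B, C, D
Pot 2: 123 chips, eligible: A, B, C
Pot 3: 200 chips, eligible: A, B

Derivation:
Contributions (after 4 returned to A): A=198, B=198, C=98, D=57
Pot levels (distinct totals of non-folded players): 57, 98, 198
Layer 1-57: 57 each from A, B, C, D = 57*4 = 228 chips; eligible A, B, C, D
Layer 58-98: 41 each from A, B, C = 41*3 = 123 chips; eligible A, B, C
Layer 99-198: 100 each from A, B = 100*2 = 200 chips; eligible A, B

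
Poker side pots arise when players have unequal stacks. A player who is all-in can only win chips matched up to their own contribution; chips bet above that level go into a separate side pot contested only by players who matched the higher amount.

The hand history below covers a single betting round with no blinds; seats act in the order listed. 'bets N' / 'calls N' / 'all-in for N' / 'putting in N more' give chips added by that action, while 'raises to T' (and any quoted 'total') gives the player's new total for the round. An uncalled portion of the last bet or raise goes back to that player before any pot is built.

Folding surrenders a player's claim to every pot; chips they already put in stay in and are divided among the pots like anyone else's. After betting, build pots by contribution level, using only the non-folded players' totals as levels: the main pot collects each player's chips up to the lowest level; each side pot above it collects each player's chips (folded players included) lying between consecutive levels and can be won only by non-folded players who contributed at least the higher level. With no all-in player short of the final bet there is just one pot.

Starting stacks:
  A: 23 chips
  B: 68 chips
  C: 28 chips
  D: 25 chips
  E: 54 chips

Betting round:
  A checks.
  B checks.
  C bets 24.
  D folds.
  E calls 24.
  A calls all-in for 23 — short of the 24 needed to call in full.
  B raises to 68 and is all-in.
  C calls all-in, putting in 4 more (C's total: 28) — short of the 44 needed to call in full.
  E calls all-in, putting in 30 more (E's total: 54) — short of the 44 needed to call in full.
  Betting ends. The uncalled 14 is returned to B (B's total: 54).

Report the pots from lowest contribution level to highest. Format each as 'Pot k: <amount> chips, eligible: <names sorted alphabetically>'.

Contributions (after 14 returned to B): A=23, B=54, C=28, E=54
Folded: D
Pot levels (distinct totals of non-folded players): 23, 28, 54
Layer 1-23: 23 each from A, B, C, E = 23*4 = 92 chips; eligible A, B, C, E
Layer 24-28: 5 each from B, C, E = 5*3 = 15 chips; eligible B, C, E
Layer 29-54: 26 each from B, E = 26*2 = 52 chips; eligible B, E

Pot 1: 92 chips, eligible: A, B, C, E
Pot 2: 15 chips, eligible: B, C, E
Pot 3: 52 chips, eligible: B, E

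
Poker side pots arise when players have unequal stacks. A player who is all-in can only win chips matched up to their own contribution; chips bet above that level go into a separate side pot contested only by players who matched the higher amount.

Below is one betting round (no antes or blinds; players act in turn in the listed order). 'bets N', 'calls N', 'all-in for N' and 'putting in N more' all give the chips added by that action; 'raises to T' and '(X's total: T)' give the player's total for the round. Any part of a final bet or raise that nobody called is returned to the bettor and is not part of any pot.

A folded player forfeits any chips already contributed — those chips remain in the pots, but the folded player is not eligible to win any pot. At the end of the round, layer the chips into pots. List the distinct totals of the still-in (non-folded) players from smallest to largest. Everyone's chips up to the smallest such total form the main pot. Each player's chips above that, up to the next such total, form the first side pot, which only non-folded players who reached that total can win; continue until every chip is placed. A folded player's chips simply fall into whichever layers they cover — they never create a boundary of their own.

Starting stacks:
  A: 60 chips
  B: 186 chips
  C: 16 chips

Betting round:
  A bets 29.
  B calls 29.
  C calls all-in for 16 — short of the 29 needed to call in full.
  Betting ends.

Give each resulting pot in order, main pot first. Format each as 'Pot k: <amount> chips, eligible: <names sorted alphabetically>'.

Contributions: A=29, B=29, C=16
Pot levels (distinct totals of non-folded players): 16, 29
Layer 1-16: 16 each from A, B, C = 16*3 = 48 chips; eligible A, B, C
Layer 17-29: 13 each from A, B = 13*2 = 26 chips; eligible A, B

Pot 1: 48 chips, eligible: A, B, C
Pot 2: 26 chips, eligible: A, B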